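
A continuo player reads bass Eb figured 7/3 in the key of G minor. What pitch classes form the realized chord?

The written figures 7/3 are shorthand for 7/5/3: the 5 is implied.
A third above Eb in this key is G.
A fifth above Eb in this key is Bb.
A seventh above Eb in this key is D.
Together with the bass Eb, this spells Eb major seventh in root position.

Eb, G, Bb, D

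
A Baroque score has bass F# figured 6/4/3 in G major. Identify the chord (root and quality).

B minor seventh

The figures 6/4/3 indicate a seventh chord in second inversion.
In second inversion the root lies a fourth above the bass: a fourth above F# in G major is B.
The chord tones are F#, A, B, D, giving B minor seventh.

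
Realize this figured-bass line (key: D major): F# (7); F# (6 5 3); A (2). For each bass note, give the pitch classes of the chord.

F#, A, C#, E | F#, A, C#, D | A, B, D, F#

F# (7/5/3): F#, A, C#, E.
F# (6/5/3): F#, A, C#, D.
A (6/4/2): A, B, D, F#.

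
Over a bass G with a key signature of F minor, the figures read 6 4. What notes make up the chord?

A fourth above G in this key is C.
A sixth above G in this key is Eb.
Together with the bass G, this spells C minor in second inversion.

G, C, Eb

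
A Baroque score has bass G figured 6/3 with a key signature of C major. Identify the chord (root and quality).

E minor

The figures 6/3 indicate a triad in first inversion.
In first inversion the root lies a sixth above the bass: a sixth above G in C major is E.
The chord tones are G, B, E, giving E minor.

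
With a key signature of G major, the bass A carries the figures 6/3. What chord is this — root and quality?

The figures 6/3 indicate a triad in first inversion.
In first inversion the root lies a sixth above the bass: a sixth above A in G major is F#.
The chord tones are A, C, F#, giving F# diminished.

F# diminished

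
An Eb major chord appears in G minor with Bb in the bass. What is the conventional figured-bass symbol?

6/4

Bb is the fifth of Eb major, so the chord is in second inversion.
A triad in second inversion is figured 6/4, conventionally abbreviated 6/4.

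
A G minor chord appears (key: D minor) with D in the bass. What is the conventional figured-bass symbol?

D is the fifth of G minor, so the chord is in second inversion.
A triad in second inversion is figured 6/4, conventionally abbreviated 6/4.

6/4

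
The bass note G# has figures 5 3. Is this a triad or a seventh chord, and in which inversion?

triad, root position

Intervals of 5/3 above the bass form a triad; the bass is the root, so this is root position.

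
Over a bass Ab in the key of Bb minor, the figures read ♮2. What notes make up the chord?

The written figures ♮2 are shorthand for 6/4/2: the 6/4 are implied.
A second above Ab in this key is Bb, made natural (B) by the ♮ figure.
A fourth above Ab in this key is Db.
A sixth above Ab in this key is F.

Ab, B, Db, F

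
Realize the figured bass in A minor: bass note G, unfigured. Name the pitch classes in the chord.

An unfigured bass implies 5/3.
A third above G in this key is B.
A fifth above G in this key is D.
Together with the bass G, this spells G major in root position.

G, B, D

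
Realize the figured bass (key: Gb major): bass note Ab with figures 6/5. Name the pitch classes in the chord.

Ab, Cb, Eb, F

The written figures 6/5 are shorthand for 6/5/3: the 3 is implied.
A third above Ab in this key is Cb.
A fifth above Ab in this key is Eb.
A sixth above Ab in this key is F.
Together with the bass Ab, this spells F half-diminished seventh in first inversion.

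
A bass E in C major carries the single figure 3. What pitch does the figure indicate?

Counting 2 letter steps above E lands on G; in C major, that letter is G.

G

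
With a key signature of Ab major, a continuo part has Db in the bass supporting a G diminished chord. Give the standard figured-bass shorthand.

6/4

Db is the fifth of G diminished, so the chord is in second inversion.
A triad in second inversion is figured 6/4, conventionally abbreviated 6/4.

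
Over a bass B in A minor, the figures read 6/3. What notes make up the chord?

B, D, G

A third above B in this key is D.
A sixth above B in this key is G.
Together with the bass B, this spells G major in first inversion.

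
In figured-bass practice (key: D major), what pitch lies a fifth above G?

Counting 4 letter steps above G lands on D; in D major, that letter is D.

D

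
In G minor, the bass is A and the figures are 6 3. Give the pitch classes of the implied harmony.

A third above A in this key is C.
A sixth above A in this key is F.
Together with the bass A, this spells F major in first inversion.

A, C, F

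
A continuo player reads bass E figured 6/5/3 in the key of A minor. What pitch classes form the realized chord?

E, G, B, C

A third above E in this key is G.
A fifth above E in this key is B.
A sixth above E in this key is C.
Together with the bass E, this spells C major seventh in first inversion.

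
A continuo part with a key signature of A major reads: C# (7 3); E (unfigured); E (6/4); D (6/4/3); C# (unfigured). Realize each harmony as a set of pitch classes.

C#, E, G#, B | E, G#, B | E, A, C# | D, F#, G#, B | C#, E, G#

C# (7/5/3): C#, E, G#, B.
E (5/3): E, G#, B.
E (6/4): E, A, C#.
D (6/4/3): D, F#, G#, B.
C# (5/3): C#, E, G#.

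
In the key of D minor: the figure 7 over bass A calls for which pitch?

G

Counting 6 letter steps above A lands on G; in D minor, that letter is G.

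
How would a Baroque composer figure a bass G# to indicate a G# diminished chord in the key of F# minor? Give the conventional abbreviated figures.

G# is the root of G# diminished, so the chord is in root position.
A triad in root position is figured 5/3, conventionally abbreviated (no figures — root-position triad).

no figures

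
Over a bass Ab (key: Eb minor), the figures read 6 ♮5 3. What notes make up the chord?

Ab, Cb, E, F

A third above Ab in this key is Cb.
A fifth above Ab in this key is Eb, made natural (E) by the ♮ figure.
A sixth above Ab in this key is F.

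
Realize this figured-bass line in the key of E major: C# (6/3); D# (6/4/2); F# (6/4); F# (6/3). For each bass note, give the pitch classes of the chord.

C# (6/3): C#, E, A.
D# (6/4/2): D#, E, G#, B.
F# (6/4): F#, B, D#.
F# (6/3): F#, A, D#.

C#, E, A | D#, E, G#, B | F#, B, D# | F#, A, D#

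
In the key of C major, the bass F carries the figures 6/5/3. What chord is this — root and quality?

D minor seventh

The figures 6/5/3 indicate a seventh chord in first inversion.
In first inversion the root lies a sixth above the bass: a sixth above F in C major is D.
The chord tones are F, A, C, D, giving D minor seventh.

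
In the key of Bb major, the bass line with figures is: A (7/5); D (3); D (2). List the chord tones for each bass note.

A, C, Eb, G | D, F, A | D, Eb, G, Bb

A (7/5/3): A, C, Eb, G.
D (5/3): D, F, A.
D (6/4/2): D, Eb, G, Bb.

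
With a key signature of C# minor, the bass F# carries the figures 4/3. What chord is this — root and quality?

The figures 4/3 indicate a seventh chord in second inversion.
In second inversion the root lies a fourth above the bass: a fourth above F# in C# minor is B.
The chord tones are F#, A, B, D#, giving B dominant seventh.

B dominant seventh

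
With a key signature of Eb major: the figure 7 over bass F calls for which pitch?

Eb

Counting 6 letter steps above F lands on E; in Eb major, that letter is Eb.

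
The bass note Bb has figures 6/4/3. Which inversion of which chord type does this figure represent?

Intervals of 6/4/3 above the bass form a seventh chord; the bass is the fifth, so this is second inversion.

seventh chord, second inversion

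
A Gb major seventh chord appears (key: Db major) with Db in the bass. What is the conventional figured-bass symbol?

4/3

Db is the fifth of Gb major seventh, so the chord is in second inversion.
A seventh chord in second inversion is figured 6/4/3, conventionally abbreviated 4/3.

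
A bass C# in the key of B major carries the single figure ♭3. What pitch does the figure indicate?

Eb

Counting 2 letter steps above C# lands on E; in B major, that letter is E.
The b3 figure lowers it a semitone, giving Eb.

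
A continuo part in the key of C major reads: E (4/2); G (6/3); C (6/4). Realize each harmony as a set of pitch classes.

E, F, A, C | G, B, E | C, F, A

E (6/4/2): E, F, A, C.
G (6/3): G, B, E.
C (6/4): C, F, A.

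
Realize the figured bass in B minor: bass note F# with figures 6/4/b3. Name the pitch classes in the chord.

A third above F# in this key is A, lowered to Ab by the flat.
A fourth above F# in this key is B.
A sixth above F# in this key is D.

F#, Ab, B, D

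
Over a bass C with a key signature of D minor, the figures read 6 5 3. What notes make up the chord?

A third above C in this key is E.
A fifth above C in this key is G.
A sixth above C in this key is A.
Together with the bass C, this spells A minor seventh in first inversion.

C, E, G, A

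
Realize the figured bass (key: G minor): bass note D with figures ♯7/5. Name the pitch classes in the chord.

The written figures ♯7/5 are shorthand for 7/5/3: the 3 is implied.
A third above D in this key is F.
A fifth above D in this key is A.
A seventh above D in this key is C, raised to C# by the sharp.
Together with the bass D, this spells D minor-major seventh in root position.

D, F, A, C#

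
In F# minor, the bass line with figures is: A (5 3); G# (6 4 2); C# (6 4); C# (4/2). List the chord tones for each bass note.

A, C#, E | G#, A, C#, E | C#, F#, A | C#, D, F#, A

A (5/3): A, C#, E.
G# (6/4/2): G#, A, C#, E.
C# (6/4): C#, F#, A.
C# (6/4/2): C#, D, F#, A.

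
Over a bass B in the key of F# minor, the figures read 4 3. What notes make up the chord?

B, D, E, G#

The written figures 4 3 are shorthand for 6/4/3: the 6 is implied.
A third above B in this key is D.
A fourth above B in this key is E.
A sixth above B in this key is G#.
Together with the bass B, this spells E dominant seventh in second inversion.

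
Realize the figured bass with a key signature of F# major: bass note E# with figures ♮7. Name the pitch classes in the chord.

The written figures ♮7 are shorthand for 7/5/3: the 5/3 are implied.
A third above E# in this key is G#.
A fifth above E# in this key is B.
A seventh above E# in this key is D#, made natural (D) by the ♮ figure.
Together with the bass E#, this spells E# diminished seventh in root position.

E#, G#, B, D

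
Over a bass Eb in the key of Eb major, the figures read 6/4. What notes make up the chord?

Eb, Ab, C

A fourth above Eb in this key is Ab.
A sixth above Eb in this key is C.
Together with the bass Eb, this spells Ab major in second inversion.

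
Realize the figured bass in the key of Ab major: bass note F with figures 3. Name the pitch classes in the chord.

F, Ab, C

The written figures 3 are shorthand for 5/3: the 5 is implied.
A third above F in this key is Ab.
A fifth above F in this key is C.
Together with the bass F, this spells F minor in root position.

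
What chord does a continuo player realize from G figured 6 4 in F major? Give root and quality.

The figures 6 4 indicate a triad in second inversion.
In second inversion the root lies a fourth above the bass: a fourth above G in F major is C.
The chord tones are G, C, E, giving C major.

C major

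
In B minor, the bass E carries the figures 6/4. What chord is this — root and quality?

A major

The figures 6/4 indicate a triad in second inversion.
In second inversion the root lies a fourth above the bass: a fourth above E in B minor is A.
The chord tones are E, A, C#, giving A major.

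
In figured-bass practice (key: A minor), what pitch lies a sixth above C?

Counting 5 letter steps above C lands on A; in A minor, that letter is A.

A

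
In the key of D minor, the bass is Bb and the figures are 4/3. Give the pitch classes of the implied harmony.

Bb, D, E, G

The written figures 4/3 are shorthand for 6/4/3: the 6 is implied.
A third above Bb in this key is D.
A fourth above Bb in this key is E.
A sixth above Bb in this key is G.
Together with the bass Bb, this spells E half-diminished seventh in second inversion.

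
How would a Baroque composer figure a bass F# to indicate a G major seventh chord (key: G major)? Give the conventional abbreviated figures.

4/2

F# is the seventh of G major seventh, so the chord is in third inversion.
A seventh chord in third inversion is figured 6/4/2, conventionally abbreviated 4/2.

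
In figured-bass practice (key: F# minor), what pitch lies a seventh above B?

Counting 6 letter steps above B lands on A; in F# minor, that letter is A.

A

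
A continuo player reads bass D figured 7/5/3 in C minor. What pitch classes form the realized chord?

A third above D in this key is F.
A fifth above D in this key is Ab.
A seventh above D in this key is C.
Together with the bass D, this spells D half-diminished seventh in root position.

D, F, Ab, C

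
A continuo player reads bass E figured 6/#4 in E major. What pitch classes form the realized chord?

E, A#, C#

A fourth above E in this key is A, raised to A# by the sharp.
A sixth above E in this key is C#.
Together with the bass E, this spells A# diminished in second inversion.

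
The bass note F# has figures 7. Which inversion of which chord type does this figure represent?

seventh chord, root position

7 is shorthand for 7/5/3.
Intervals of 7/5/3 above the bass form a seventh chord; the bass is the root, so this is root position.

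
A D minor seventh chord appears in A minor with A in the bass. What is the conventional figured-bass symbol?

A is the fifth of D minor seventh, so the chord is in second inversion.
A seventh chord in second inversion is figured 6/4/3, conventionally abbreviated 4/3.

4/3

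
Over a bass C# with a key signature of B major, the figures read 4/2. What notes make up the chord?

C#, D#, F#, A#

The written figures 4/2 are shorthand for 6/4/2: the 6 is implied.
A second above C# in this key is D#.
A fourth above C# in this key is F#.
A sixth above C# in this key is A#.
Together with the bass C#, this spells D# minor seventh in third inversion.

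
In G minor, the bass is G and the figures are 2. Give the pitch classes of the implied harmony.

G, A, C, Eb

The written figures 2 are shorthand for 6/4/2: the 6/4 are implied.
A second above G in this key is A.
A fourth above G in this key is C.
A sixth above G in this key is Eb.
Together with the bass G, this spells A half-diminished seventh in third inversion.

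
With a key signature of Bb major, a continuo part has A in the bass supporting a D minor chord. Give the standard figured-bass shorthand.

6/4

A is the fifth of D minor, so the chord is in second inversion.
A triad in second inversion is figured 6/4, conventionally abbreviated 6/4.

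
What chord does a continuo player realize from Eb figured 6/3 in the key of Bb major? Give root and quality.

The figures 6/3 indicate a triad in first inversion.
In first inversion the root lies a sixth above the bass: a sixth above Eb in Bb major is C.
The chord tones are Eb, G, C, giving C minor.

C minor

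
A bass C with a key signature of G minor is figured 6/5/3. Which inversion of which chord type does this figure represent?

seventh chord, first inversion

Intervals of 6/5/3 above the bass form a seventh chord; the bass is the third, so this is first inversion.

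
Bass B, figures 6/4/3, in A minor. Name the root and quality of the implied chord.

E minor seventh

The figures 6/4/3 indicate a seventh chord in second inversion.
In second inversion the root lies a fourth above the bass: a fourth above B in A minor is E.
The chord tones are B, D, E, G, giving E minor seventh.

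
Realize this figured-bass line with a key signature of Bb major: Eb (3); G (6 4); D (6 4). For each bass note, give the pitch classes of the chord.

Eb, G, Bb | G, C, Eb | D, G, Bb

Eb (5/3): Eb, G, Bb.
G (6/4): G, C, Eb.
D (6/4): D, G, Bb.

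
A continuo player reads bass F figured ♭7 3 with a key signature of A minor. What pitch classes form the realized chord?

The written figures ♭7 3 are shorthand for 7/5/3: the 5 is implied.
A third above F in this key is A.
A fifth above F in this key is C.
A seventh above F in this key is E, lowered to Eb by the flat.
Together with the bass F, this spells F dominant seventh in root position.

F, A, C, Eb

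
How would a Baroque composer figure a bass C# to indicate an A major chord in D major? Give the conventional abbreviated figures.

6

C# is the third of A major, so the chord is in first inversion.
A triad in first inversion is figured 6/3, conventionally abbreviated 6.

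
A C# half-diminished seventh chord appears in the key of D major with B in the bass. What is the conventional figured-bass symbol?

B is the seventh of C# half-diminished seventh, so the chord is in third inversion.
A seventh chord in third inversion is figured 6/4/2, conventionally abbreviated 4/2.

4/2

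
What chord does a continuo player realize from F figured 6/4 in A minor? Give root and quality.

B diminished

The figures 6/4 indicate a triad in second inversion.
In second inversion the root lies a fourth above the bass: a fourth above F in A minor is B.
The chord tones are F, B, D, giving B diminished.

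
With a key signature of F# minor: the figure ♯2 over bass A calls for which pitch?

B#

Counting 1 letter step above A lands on B; in F# minor, that letter is B.
The #2 figure raises it a semitone, giving B#.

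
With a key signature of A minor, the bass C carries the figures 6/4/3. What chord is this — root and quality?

The figures 6/4/3 indicate a seventh chord in second inversion.
In second inversion the root lies a fourth above the bass: a fourth above C in A minor is F.
The chord tones are C, E, F, A, giving F major seventh.

F major seventh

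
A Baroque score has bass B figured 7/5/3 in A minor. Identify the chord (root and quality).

The figures 7/5/3 indicate a seventh chord in root position.
In root position the bass is the root, so the root is B.
The chord tones are B, D, F, A, giving B half-diminished seventh.

B half-diminished seventh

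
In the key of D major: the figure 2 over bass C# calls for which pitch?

D

Counting 1 letter step above C# lands on D; in D major, that letter is D.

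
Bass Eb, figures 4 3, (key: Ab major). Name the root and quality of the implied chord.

Ab major seventh

The figures 4 3 indicate a seventh chord in second inversion.
In second inversion the root lies a fourth above the bass: a fourth above Eb in Ab major is Ab.
The chord tones are Eb, G, Ab, C, giving Ab major seventh.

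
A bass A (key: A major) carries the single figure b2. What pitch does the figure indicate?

Bb

Counting 1 letter step above A lands on B; in A major, that letter is B.
The b2 figure lowers it a semitone, giving Bb.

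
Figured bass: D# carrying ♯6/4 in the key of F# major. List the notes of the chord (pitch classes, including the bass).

D#, G#, B#

A fourth above D# in this key is G#.
A sixth above D# in this key is B, raised to B# by the sharp.
Together with the bass D#, this spells G# major in second inversion.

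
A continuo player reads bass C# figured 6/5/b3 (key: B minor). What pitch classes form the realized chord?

A third above C# in this key is E, lowered to Eb by the flat.
A fifth above C# in this key is G.
A sixth above C# in this key is A.

C#, Eb, G, A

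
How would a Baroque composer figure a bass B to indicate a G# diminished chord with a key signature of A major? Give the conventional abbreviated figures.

6

B is the third of G# diminished, so the chord is in first inversion.
A triad in first inversion is figured 6/3, conventionally abbreviated 6.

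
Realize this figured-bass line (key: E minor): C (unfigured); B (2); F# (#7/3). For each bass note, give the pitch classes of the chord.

C, E, G | B, C, E, G | F#, A, C, E#

C (5/3): C, E, G.
B (6/4/2): B, C, E, G.
F# (#7/5/3): F#, A, C, E#.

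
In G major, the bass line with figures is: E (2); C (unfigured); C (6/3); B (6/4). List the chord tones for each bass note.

E, F#, A, C | C, E, G | C, E, A | B, E, G

E (6/4/2): E, F#, A, C.
C (5/3): C, E, G.
C (6/3): C, E, A.
B (6/4): B, E, G.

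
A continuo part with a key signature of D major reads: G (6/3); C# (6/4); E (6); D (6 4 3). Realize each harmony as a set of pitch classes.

G (6/3): G, B, E.
C# (6/4): C#, F#, A.
E (6/3): E, G, C#.
D (6/4/3): D, F#, G, B.

G, B, E | C#, F#, A | E, G, C# | D, F#, G, B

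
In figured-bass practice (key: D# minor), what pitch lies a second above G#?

Counting 1 letter step above G# lands on A; in D# minor, that letter is A#.

A#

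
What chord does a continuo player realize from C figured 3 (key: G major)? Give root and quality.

The figures 3 indicate a triad in root position.
In root position the bass is the root, so the root is C.
The chord tones are C, E, G, giving C major.

C major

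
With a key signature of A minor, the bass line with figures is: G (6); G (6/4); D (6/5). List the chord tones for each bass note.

G (6/3): G, B, E.
G (6/4): G, C, E.
D (6/5/3): D, F, A, B.

G, B, E | G, C, E | D, F, A, B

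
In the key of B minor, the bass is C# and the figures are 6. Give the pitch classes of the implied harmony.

C#, E, A

The written figures 6 are shorthand for 6/3: the 3 is implied.
A third above C# in this key is E.
A sixth above C# in this key is A.
Together with the bass C#, this spells A major in first inversion.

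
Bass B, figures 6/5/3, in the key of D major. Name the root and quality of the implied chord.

The figures 6/5/3 indicate a seventh chord in first inversion.
In first inversion the root lies a sixth above the bass: a sixth above B in D major is G.
The chord tones are B, D, F#, G, giving G major seventh.

G major seventh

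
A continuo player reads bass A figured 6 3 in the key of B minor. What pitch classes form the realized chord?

A, C#, F#

A third above A in this key is C#.
A sixth above A in this key is F#.
Together with the bass A, this spells F# minor in first inversion.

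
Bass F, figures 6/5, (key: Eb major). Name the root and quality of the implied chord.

The figures 6/5 indicate a seventh chord in first inversion.
In first inversion the root lies a sixth above the bass: a sixth above F in Eb major is D.
The chord tones are F, Ab, C, D, giving D half-diminished seventh.

D half-diminished seventh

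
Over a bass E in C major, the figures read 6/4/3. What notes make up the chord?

E, G, A, C

A third above E in this key is G.
A fourth above E in this key is A.
A sixth above E in this key is C.
Together with the bass E, this spells A minor seventh in second inversion.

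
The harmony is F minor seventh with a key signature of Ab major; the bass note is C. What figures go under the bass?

C is the fifth of F minor seventh, so the chord is in second inversion.
A seventh chord in second inversion is figured 6/4/3, conventionally abbreviated 4/3.

4/3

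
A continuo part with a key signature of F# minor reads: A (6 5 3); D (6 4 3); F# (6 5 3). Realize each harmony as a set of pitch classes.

A, C#, E, F# | D, F#, G#, B | F#, A, C#, D

A (6/5/3): A, C#, E, F#.
D (6/4/3): D, F#, G#, B.
F# (6/5/3): F#, A, C#, D.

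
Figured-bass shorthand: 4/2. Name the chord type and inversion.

seventh chord, third inversion

4/2 is shorthand for 6/4/2.
Intervals of 6/4/2 above the bass form a seventh chord; the bass is the seventh, so this is third inversion.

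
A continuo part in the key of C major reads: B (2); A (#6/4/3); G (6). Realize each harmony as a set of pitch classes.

B, C, E, G | A, C, D, F# | G, B, E

B (6/4/2): B, C, E, G.
A (#6/4/3): A, C, D, F#.
G (6/3): G, B, E.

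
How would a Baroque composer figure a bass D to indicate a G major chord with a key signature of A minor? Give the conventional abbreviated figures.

D is the fifth of G major, so the chord is in second inversion.
A triad in second inversion is figured 6/4, conventionally abbreviated 6/4.

6/4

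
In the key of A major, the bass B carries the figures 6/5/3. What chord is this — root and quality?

G# half-diminished seventh

The figures 6/5/3 indicate a seventh chord in first inversion.
In first inversion the root lies a sixth above the bass: a sixth above B in A major is G#.
The chord tones are B, D, F#, G#, giving G# half-diminished seventh.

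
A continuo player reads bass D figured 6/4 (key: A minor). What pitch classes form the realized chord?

D, G, B

A fourth above D in this key is G.
A sixth above D in this key is B.
Together with the bass D, this spells G major in second inversion.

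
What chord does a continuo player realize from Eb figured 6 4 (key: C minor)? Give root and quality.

Ab major

The figures 6 4 indicate a triad in second inversion.
In second inversion the root lies a fourth above the bass: a fourth above Eb in C minor is Ab.
The chord tones are Eb, Ab, C, giving Ab major.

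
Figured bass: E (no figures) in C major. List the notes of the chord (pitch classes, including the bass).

An unfigured bass implies 5/3.
A third above E in this key is G.
A fifth above E in this key is B.
Together with the bass E, this spells E minor in root position.

E, G, B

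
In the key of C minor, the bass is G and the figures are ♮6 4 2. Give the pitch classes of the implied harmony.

A second above G in this key is Ab.
A fourth above G in this key is C.
A sixth above G in this key is Eb, made natural (E) by the ♮ figure.
Together with the bass G, this spells Ab augmented major seventh in third inversion.

G, Ab, C, E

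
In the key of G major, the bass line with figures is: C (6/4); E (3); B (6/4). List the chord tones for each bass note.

C (6/4): C, F#, A.
E (5/3): E, G, B.
B (6/4): B, E, G.

C, F#, A | E, G, B | B, E, G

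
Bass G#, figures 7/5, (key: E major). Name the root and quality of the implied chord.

The figures 7/5 indicate a seventh chord in root position.
In root position the bass is the root, so the root is G#.
The chord tones are G#, B, D#, F#, giving G# minor seventh.

G# minor seventh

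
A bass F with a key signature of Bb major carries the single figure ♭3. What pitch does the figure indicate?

Ab

Counting 2 letter steps above F lands on A; in Bb major, that letter is A.
The b3 figure lowers it a semitone, giving Ab.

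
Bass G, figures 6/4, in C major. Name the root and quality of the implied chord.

C major

The figures 6/4 indicate a triad in second inversion.
In second inversion the root lies a fourth above the bass: a fourth above G in C major is C.
The chord tones are G, C, E, giving C major.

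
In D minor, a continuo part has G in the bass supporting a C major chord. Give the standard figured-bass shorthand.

6/4

G is the fifth of C major, so the chord is in second inversion.
A triad in second inversion is figured 6/4, conventionally abbreviated 6/4.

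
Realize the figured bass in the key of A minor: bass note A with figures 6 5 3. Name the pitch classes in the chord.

A, C, E, F

A third above A in this key is C.
A fifth above A in this key is E.
A sixth above A in this key is F.
Together with the bass A, this spells F major seventh in first inversion.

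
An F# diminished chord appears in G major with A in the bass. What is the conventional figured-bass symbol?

6

A is the third of F# diminished, so the chord is in first inversion.
A triad in first inversion is figured 6/3, conventionally abbreviated 6.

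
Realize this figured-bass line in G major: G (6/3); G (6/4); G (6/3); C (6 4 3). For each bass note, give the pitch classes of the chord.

G (6/3): G, B, E.
G (6/4): G, C, E.
G (6/3): G, B, E.
C (6/4/3): C, E, F#, A.

G, B, E | G, C, E | G, B, E | C, E, F#, A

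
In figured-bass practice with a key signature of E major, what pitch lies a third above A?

C#

Counting 2 letter steps above A lands on C; in E major, that letter is C#.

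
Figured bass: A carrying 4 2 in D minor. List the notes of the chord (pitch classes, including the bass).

The written figures 4 2 are shorthand for 6/4/2: the 6 is implied.
A second above A in this key is Bb.
A fourth above A in this key is D.
A sixth above A in this key is F.
Together with the bass A, this spells Bb major seventh in third inversion.

A, Bb, D, F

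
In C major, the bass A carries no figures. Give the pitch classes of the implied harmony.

An unfigured bass implies 5/3.
A third above A in this key is C.
A fifth above A in this key is E.
Together with the bass A, this spells A minor in root position.

A, C, E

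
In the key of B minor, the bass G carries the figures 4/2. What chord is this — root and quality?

A dominant seventh

The figures 4/2 indicate a seventh chord in third inversion.
In third inversion the root lies a second above the bass: a second above G in B minor is A.
The chord tones are G, A, C#, E, giving A dominant seventh.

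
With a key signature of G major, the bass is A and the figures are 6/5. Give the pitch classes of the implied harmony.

The written figures 6/5 are shorthand for 6/5/3: the 3 is implied.
A third above A in this key is C.
A fifth above A in this key is E.
A sixth above A in this key is F#.
Together with the bass A, this spells F# half-diminished seventh in first inversion.

A, C, E, F#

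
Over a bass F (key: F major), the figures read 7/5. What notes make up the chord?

The written figures 7/5 are shorthand for 7/5/3: the 3 is implied.
A third above F in this key is A.
A fifth above F in this key is C.
A seventh above F in this key is E.
Together with the bass F, this spells F major seventh in root position.

F, A, C, E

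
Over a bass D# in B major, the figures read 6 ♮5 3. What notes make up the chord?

A third above D# in this key is F#.
A fifth above D# in this key is A#, made natural (A) by the ♮ figure.
A sixth above D# in this key is B.
Together with the bass D#, this spells B dominant seventh in first inversion.

D#, F#, A, B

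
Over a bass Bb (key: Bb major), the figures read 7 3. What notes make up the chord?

Bb, D, F, A

The written figures 7 3 are shorthand for 7/5/3: the 5 is implied.
A third above Bb in this key is D.
A fifth above Bb in this key is F.
A seventh above Bb in this key is A.
Together with the bass Bb, this spells Bb major seventh in root position.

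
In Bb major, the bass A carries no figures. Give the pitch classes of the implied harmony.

A, C, Eb

An unfigured bass implies 5/3.
A third above A in this key is C.
A fifth above A in this key is Eb.
Together with the bass A, this spells A diminished in root position.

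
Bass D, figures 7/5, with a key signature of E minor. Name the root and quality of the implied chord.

D dominant seventh

The figures 7/5 indicate a seventh chord in root position.
In root position the bass is the root, so the root is D.
The chord tones are D, F#, A, C, giving D dominant seventh.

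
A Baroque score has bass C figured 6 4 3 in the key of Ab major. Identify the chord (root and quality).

The figures 6 4 3 indicate a seventh chord in second inversion.
In second inversion the root lies a fourth above the bass: a fourth above C in Ab major is F.
The chord tones are C, Eb, F, Ab, giving F minor seventh.

F minor seventh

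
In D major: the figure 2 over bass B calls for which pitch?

C#

Counting 1 letter step above B lands on C; in D major, that letter is C#.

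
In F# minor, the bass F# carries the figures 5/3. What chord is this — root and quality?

F# minor

The figures 5/3 indicate a triad in root position.
In root position the bass is the root, so the root is F#.
The chord tones are F#, A, C#, giving F# minor.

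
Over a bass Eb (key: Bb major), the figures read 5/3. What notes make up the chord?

A third above Eb in this key is G.
A fifth above Eb in this key is Bb.
Together with the bass Eb, this spells Eb major in root position.

Eb, G, Bb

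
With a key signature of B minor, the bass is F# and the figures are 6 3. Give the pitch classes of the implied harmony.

F#, A, D

A third above F# in this key is A.
A sixth above F# in this key is D.
Together with the bass F#, this spells D major in first inversion.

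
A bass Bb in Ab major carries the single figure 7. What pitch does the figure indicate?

Counting 6 letter steps above Bb lands on A; in Ab major, that letter is Ab.

Ab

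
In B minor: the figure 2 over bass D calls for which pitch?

Counting 1 letter step above D lands on E; in B minor, that letter is E.

E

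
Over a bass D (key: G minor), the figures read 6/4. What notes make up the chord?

A fourth above D in this key is G.
A sixth above D in this key is Bb.
Together with the bass D, this spells G minor in second inversion.

D, G, Bb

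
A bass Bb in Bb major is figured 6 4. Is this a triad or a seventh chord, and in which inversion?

Intervals of 6/4 above the bass form a triad; the bass is the fifth, so this is second inversion.

triad, second inversion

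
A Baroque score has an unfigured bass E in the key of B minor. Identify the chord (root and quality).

An unfigured bass indicates a triad in root position.
In root position the bass is the root, so the root is E.
The chord tones are E, G, B, giving E minor.

E minor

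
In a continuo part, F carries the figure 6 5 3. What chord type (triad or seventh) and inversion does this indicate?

seventh chord, first inversion

Intervals of 6/5/3 above the bass form a seventh chord; the bass is the third, so this is first inversion.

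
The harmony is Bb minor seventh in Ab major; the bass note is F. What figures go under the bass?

4/3

F is the fifth of Bb minor seventh, so the chord is in second inversion.
A seventh chord in second inversion is figured 6/4/3, conventionally abbreviated 4/3.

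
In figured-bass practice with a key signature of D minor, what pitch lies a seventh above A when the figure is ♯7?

G#

Counting 6 letter steps above A lands on G; in D minor, that letter is G.
The #7 figure raises it a semitone, giving G#.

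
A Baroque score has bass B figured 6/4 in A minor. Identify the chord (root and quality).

The figures 6/4 indicate a triad in second inversion.
In second inversion the root lies a fourth above the bass: a fourth above B in A minor is E.
The chord tones are B, E, G, giving E minor.

E minor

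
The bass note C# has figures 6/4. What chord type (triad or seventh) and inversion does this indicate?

triad, second inversion

Intervals of 6/4 above the bass form a triad; the bass is the fifth, so this is second inversion.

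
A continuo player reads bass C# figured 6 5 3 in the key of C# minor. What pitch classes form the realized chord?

A third above C# in this key is E.
A fifth above C# in this key is G#.
A sixth above C# in this key is A.
Together with the bass C#, this spells A major seventh in first inversion.

C#, E, G#, A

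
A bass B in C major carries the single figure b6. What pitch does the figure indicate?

Gb

Counting 5 letter steps above B lands on G; in C major, that letter is G.
The b6 figure lowers it a semitone, giving Gb.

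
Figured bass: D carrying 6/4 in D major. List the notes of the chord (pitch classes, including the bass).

A fourth above D in this key is G.
A sixth above D in this key is B.
Together with the bass D, this spells G major in second inversion.

D, G, B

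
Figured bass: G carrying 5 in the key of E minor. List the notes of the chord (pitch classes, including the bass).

The written figures 5 are shorthand for 5/3: the 3 is implied.
A third above G in this key is B.
A fifth above G in this key is D.
Together with the bass G, this spells G major in root position.

G, B, D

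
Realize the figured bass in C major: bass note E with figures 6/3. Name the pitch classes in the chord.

A third above E in this key is G.
A sixth above E in this key is C.
Together with the bass E, this spells C major in first inversion.

E, G, C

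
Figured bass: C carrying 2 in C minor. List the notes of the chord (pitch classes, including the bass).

C, D, F, Ab

The written figures 2 are shorthand for 6/4/2: the 6/4 are implied.
A second above C in this key is D.
A fourth above C in this key is F.
A sixth above C in this key is Ab.
Together with the bass C, this spells D half-diminished seventh in third inversion.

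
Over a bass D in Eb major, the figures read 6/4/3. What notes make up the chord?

A third above D in this key is F.
A fourth above D in this key is G.
A sixth above D in this key is Bb.
Together with the bass D, this spells G minor seventh in second inversion.

D, F, G, Bb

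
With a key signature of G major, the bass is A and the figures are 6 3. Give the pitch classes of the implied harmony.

A, C, F#

A third above A in this key is C.
A sixth above A in this key is F#.
Together with the bass A, this spells F# diminished in first inversion.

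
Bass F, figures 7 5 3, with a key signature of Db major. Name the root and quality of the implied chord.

F minor seventh

The figures 7 5 3 indicate a seventh chord in root position.
In root position the bass is the root, so the root is F.
The chord tones are F, Ab, C, Eb, giving F minor seventh.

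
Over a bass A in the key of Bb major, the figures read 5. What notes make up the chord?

The written figures 5 are shorthand for 5/3: the 3 is implied.
A third above A in this key is C.
A fifth above A in this key is Eb.
Together with the bass A, this spells A diminished in root position.

A, C, Eb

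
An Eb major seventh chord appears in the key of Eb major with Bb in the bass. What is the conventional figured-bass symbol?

4/3

Bb is the fifth of Eb major seventh, so the chord is in second inversion.
A seventh chord in second inversion is figured 6/4/3, conventionally abbreviated 4/3.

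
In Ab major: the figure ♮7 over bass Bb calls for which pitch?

A

Counting 6 letter steps above Bb lands on A; in Ab major, that letter is Ab.
The ♮7 figure makes it natural, giving A.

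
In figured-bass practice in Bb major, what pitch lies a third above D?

Counting 2 letter steps above D lands on F; in Bb major, that letter is F.

F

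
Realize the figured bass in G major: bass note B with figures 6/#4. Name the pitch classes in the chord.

A fourth above B in this key is E, raised to E# by the sharp.
A sixth above B in this key is G.

B, E#, G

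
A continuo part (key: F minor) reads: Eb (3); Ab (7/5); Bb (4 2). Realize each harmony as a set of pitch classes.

Eb (5/3): Eb, G, Bb.
Ab (7/5/3): Ab, C, Eb, G.
Bb (6/4/2): Bb, C, Eb, G.

Eb, G, Bb | Ab, C, Eb, G | Bb, C, Eb, G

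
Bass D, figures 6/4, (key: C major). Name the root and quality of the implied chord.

The figures 6/4 indicate a triad in second inversion.
In second inversion the root lies a fourth above the bass: a fourth above D in C major is G.
The chord tones are D, G, B, giving G major.

G major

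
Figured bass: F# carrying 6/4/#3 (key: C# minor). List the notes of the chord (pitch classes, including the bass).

F#, A#, B, D#

A third above F# in this key is A, raised to A# by the sharp.
A fourth above F# in this key is B.
A sixth above F# in this key is D#.
Together with the bass F#, this spells B major seventh in second inversion.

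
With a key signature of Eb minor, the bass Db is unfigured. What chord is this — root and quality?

An unfigured bass indicates a triad in root position.
In root position the bass is the root, so the root is Db.
The chord tones are Db, F, Ab, giving Db major.

Db major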